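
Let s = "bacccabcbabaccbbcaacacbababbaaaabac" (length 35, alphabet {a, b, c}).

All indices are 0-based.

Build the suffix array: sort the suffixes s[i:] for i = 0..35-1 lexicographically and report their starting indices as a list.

rank→(start, suffix):
  0 → (28, 'aaaabac')
  1 → (29, 'aaabac')
  2 → (30, 'aabac')
  3 → (17, 'aacacbababbaaaabac')
  4 → (23, 'ababbaaaabac')
  5 → (31, 'abac')
  6 → (9, 'abaccbbcaacacbababbaaaabac')
  7 → (25, 'abbaaaabac')
  8 → (5, 'abcbabaccbbcaacacbababbaaaabac')
  9 → (33, 'ac')
  10 → (18, 'acacbababbaaaabac')
  11 → (20, 'acbababbaaaabac')
  12 → (11, 'accbbcaacacbababbaaaabac')
  13 → (1, 'acccabcbabaccbbcaacacbababbaaaabac')
  14 → (27, 'baaaabac')
  15 → (22, 'bababbaaaabac')
  16 → (8, 'babaccbbcaacacbababbaaaabac')
  17 → (24, 'babbaaaabac')
  18 → (32, 'bac')
  19 → (10, 'baccbbcaacacbababbaaaabac')
  20 → (0, 'bacccabcbabaccbbcaacacbababbaaaabac')
  21 → (26, 'bbaaaabac')
  22 → (14, 'bbcaacacbababbaaaabac')
  23 → (15, 'bcaacacbababbaaaabac')
  24 → (6, 'bcbabaccbbcaacacbababbaaaabac')
  25 → (34, 'c')
  26 → (16, 'caacacbababbaaaabac')
  27 → (4, 'cabcbabaccbbcaacacbababbaaaabac')
  28 → (19, 'cacbababbaaaabac')
  29 → (21, 'cbababbaaaabac')
  30 → (7, 'cbabaccbbcaacacbababbaaaabac')
  31 → (13, 'cbbcaacacbababbaaaabac')
  32 → (3, 'ccabcbabaccbbcaacacbababbaaaabac')
  33 → (12, 'ccbbcaacacbababbaaaabac')
  34 → (2, 'cccabcbabaccbbcaacacbababbaaaabac')

[28, 29, 30, 17, 23, 31, 9, 25, 5, 33, 18, 20, 11, 1, 27, 22, 8, 24, 32, 10, 0, 26, 14, 15, 6, 34, 16, 4, 19, 21, 7, 13, 3, 12, 2]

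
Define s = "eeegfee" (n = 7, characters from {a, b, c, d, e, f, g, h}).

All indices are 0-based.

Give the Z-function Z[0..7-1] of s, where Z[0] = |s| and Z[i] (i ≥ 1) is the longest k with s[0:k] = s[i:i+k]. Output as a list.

Z[0]=7
i=1: outside box; Z[1]=2 scan→box=[1,3)
i=2: min(r-i=1, Z[1]=2)=1; Z[2]=1
i=3: outside box; Z[3]=0
i=4: outside box; Z[4]=0
i=5: outside box; Z[5]=2 scan→box=[5,7)
i=6: min(r-i=1, Z[1]=2)=1; Z[6]=1

[7, 2, 1, 0, 0, 2, 1]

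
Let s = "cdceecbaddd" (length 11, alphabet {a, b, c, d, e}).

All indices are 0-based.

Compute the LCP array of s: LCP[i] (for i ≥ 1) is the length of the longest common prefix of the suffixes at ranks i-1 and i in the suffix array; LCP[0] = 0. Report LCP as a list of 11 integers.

[0, 0, 0, 1, 1, 0, 1, 1, 2, 0, 1]

sorted suffixes:
  #0 SA[0]=7  'addd'
  #1 SA[1]=6  'baddd'
  #2 SA[2]=5  'cbaddd'
  #3 SA[3]=0  'cdceecbaddd'
  #4 SA[4]=2  'ceecbaddd'
  #5 SA[5]=10  'd'
  #6 SA[6]=1  'dceecbaddd'
  #7 SA[7]=9  'dd'
  #8 SA[8]=8  'ddd'
  #9 SA[9]=4  'ecbaddd'
  #10 SA[10]=3  'eecbaddd'

SA = [7, 6, 5, 0, 2, 10, 1, 9, 8, 4, 3]
i: (SA[i-1],SA[i]) lcp shared
  1: (7,6) 0 ''
  2: (6,5) 0 ''
  3: (5,0) 1 'c'
  4: (0,2) 1 'c'
  5: (2,10) 0 ''
  6: (10,1) 1 'd'
  7: (1,9) 1 'd'
  8: (9,8) 2 'dd'
  9: (8,4) 0 ''
  10: (4,3) 1 'e'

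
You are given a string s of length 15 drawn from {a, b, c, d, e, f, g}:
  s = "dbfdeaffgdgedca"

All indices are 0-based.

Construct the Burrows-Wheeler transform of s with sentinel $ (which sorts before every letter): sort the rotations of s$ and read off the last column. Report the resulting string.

acedd$efgdgbaffd

rank  rotation          last
    0  $dbfdeaffgdgedca  a
    1  a$dbfdeaffgdgedc  c
    2  affgdgedca$dbfde  e
    3  bfdeaffgdgedca$d  d
    4  ca$dbfdeaffgdged  d
    5  dbfdeaffgdgedca$  $
    6  dca$dbfdeaffgdge  e
    7  deaffgdgedca$dbf  f
    8  dgedca$dbfdeaffg  g
    9  eaffgdgedca$dbfd  d
   10  edca$dbfdeaffgdg  g
   11  fdeaffgdgedca$db  b
   12  ffgdgedca$dbfdea  a
   13  fgdgedca$dbfdeaf  f
   14  gdgedca$dbfdeaff  f
   15  gedca$dbfdeaffgd  d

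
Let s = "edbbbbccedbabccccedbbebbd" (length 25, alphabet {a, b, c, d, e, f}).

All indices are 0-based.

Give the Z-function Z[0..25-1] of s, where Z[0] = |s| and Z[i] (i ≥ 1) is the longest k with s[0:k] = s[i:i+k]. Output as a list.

Z[0]=25
i=1: fresh scan; Z[1]=0
i=2: fresh scan; Z[2]=0
i=3: fresh scan; Z[3]=0
i=4: fresh scan; Z[4]=0
i=5: fresh scan; Z[5]=0
i=6: fresh scan; Z[6]=0
i=7: fresh scan; Z[7]=0
i=8: fresh scan; Z[8]=3 extend→box=[8,11)
i=9: min(r-i=2, Z[1]=0)=0; Z[9]=0
i=10: min(r-i=1, Z[2]=0)=0; Z[10]=0
i=11: fresh scan; Z[11]=0
i=12: fresh scan; Z[12]=0
i=13: fresh scan; Z[13]=0
i=14: fresh scan; Z[14]=0
i=15: fresh scan; Z[15]=0
i=16: fresh scan; Z[16]=0
i=17: fresh scan; Z[17]=4 extend→box=[17,21)
i=18: min(r-i=3, Z[1]=0)=0; Z[18]=0
i=19: min(r-i=2, Z[2]=0)=0; Z[19]=0
i=20: min(r-i=1, Z[3]=0)=0; Z[20]=0
i=21: fresh scan; Z[21]=1 extend→box=[21,22)
i=22: fresh scan; Z[22]=0
i=23: fresh scan; Z[23]=0
i=24: fresh scan; Z[24]=0

[25, 0, 0, 0, 0, 0, 0, 0, 3, 0, 0, 0, 0, 0, 0, 0, 0, 4, 0, 0, 0, 1, 0, 0, 0]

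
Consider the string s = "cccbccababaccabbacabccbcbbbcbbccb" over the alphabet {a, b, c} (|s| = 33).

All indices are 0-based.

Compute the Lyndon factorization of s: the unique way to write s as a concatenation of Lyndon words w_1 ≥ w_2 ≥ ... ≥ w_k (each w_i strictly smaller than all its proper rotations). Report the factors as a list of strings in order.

emit factor 1: 'c' (i=0, period=1)
emit factor 2: 'c' (i=1, period=1)
emit factor 3: 'c' (i=2, period=1)
emit factor 4: 'bcc' (i=3, period=3)
emit factor 5: 'ababaccabbacabccbcbbbcbbccb' (i=6, period=27)

["c", "c", "c", "bcc", "ababaccabbacabccbcbbbcbbccb"]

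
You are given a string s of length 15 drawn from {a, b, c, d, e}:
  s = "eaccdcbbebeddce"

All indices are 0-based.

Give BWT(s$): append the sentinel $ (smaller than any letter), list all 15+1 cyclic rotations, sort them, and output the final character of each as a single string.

rank  rotation          last
    0  $eaccdcbbebeddce  e
    1  accdcbbebeddce$e  e
    2  bbebeddce$eaccdc  c
    3  bebeddce$eaccdcb  b
    4  beddce$eaccdcbbe  e
    5  cbbebeddce$eaccd  d
    6  ccdcbbebeddce$ea  a
    7  cdcbbebeddce$eac  c
    8  ce$eaccdcbbebedd  d
    9  dcbbebeddce$eacc  c
   10  dce$eaccdcbbebed  d
   11  ddce$eaccdcbbebe  e
   12  e$eaccdcbbebeddc  c
   13  eaccdcbbebeddce$  $
   14  ebeddce$eaccdcbb  b
   15  eddce$eaccdcbbeb  b

eecbedacdcdec$bb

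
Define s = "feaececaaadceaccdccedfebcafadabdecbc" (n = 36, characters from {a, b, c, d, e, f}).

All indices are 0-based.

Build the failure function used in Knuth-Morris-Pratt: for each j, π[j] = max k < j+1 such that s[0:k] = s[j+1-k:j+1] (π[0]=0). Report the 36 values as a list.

[0, 0, 0, 0, 0, 0, 0, 0, 0, 0, 0, 0, 0, 0, 0, 0, 0, 0, 0, 0, 0, 1, 2, 0, 0, 0, 1, 0, 0, 0, 0, 0, 0, 0, 0, 0]

π[0] = 0
j=1 s[j]='e': π[1]=0 (border '')
j=2 s[j]='a': π[2]=0 (border '')
j=3 s[j]='e': π[3]=0 (border '')
j=4 s[j]='c': π[4]=0 (border '')
j=5 s[j]='e': π[5]=0 (border '')
j=6 s[j]='c': π[6]=0 (border '')
j=7 s[j]='a': π[7]=0 (border '')
j=8 s[j]='a': π[8]=0 (border '')
j=9 s[j]='a': π[9]=0 (border '')
j=10 s[j]='d': π[10]=0 (border '')
j=11 s[j]='c': π[11]=0 (border '')
j=12 s[j]='e': π[12]=0 (border '')
j=13 s[j]='a': π[13]=0 (border '')
j=14 s[j]='c': π[14]=0 (border '')
j=15 s[j]='c': π[15]=0 (border '')
j=16 s[j]='d': π[16]=0 (border '')
j=17 s[j]='c': π[17]=0 (border '')
j=18 s[j]='c': π[18]=0 (border '')
j=19 s[j]='e': π[19]=0 (border '')
j=20 s[j]='d': π[20]=0 (border '')
j=21 s[j]='f': π[21]=1 (border 'f')
j=22 s[j]='e': π[22]=2 (border 'fe')
j=23 s[j]='b': k: 2→0; π[23]=0 (border '')
j=24 s[j]='c': π[24]=0 (border '')
j=25 s[j]='a': π[25]=0 (border '')
j=26 s[j]='f': π[26]=1 (border 'f')
j=27 s[j]='a': k: 1→0; π[27]=0 (border '')
j=28 s[j]='d': π[28]=0 (border '')
j=29 s[j]='a': π[29]=0 (border '')
j=30 s[j]='b': π[30]=0 (border '')
j=31 s[j]='d': π[31]=0 (border '')
j=32 s[j]='e': π[32]=0 (border '')
j=33 s[j]='c': π[33]=0 (border '')
j=34 s[j]='b': π[34]=0 (border '')
j=35 s[j]='c': π[35]=0 (border '')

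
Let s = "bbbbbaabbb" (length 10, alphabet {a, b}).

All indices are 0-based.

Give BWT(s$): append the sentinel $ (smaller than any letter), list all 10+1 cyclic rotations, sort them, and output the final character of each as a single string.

bbabbbbabb$

rank  rotation     last
    0  $bbbbbaabbb  b
    1  aabbb$bbbbb  b
    2  abbb$bbbbba  a
    3  b$bbbbbaabb  b
    4  baabbb$bbbb  b
    5  bb$bbbbbaab  b
    6  bbaabbb$bbb  b
    7  bbb$bbbbbaa  a
    8  bbbaabbb$bb  b
    9  bbbbaabbb$b  b
   10  bbbbbaabbb$  $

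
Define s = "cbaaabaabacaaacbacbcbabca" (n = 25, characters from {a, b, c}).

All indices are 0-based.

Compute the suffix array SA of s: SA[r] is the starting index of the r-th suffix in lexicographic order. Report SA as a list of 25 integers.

rank | idx | suffix
   0 |  24 | a
   1 |   2 | aaabaabacaaacbacbcbabca
   2 |  11 | aaacbacbcbabca
   3 |   3 | aabaabacaaacbacbcbabca
   4 |   6 | aabacaaacbacbcbabca
   5 |  12 | aacbacbcbabca
   6 |   4 | abaabacaaacbacbcbabca
   7 |   7 | abacaaacbacbcbabca
   8 |  21 | abca
   9 |   9 | acaaacbacbcbabca
  10 |  13 | acbacbcbabca
  11 |  16 | acbcbabca
  12 |   1 | baaabaabacaaacbacbcbabca
  13 |   5 | baabacaaacbacbcbabca
  14 |  20 | babca
  15 |   8 | bacaaacbacbcbabca
  16 |  15 | bacbcbabca
  17 |  22 | bca
  18 |  18 | bcbabca
  19 |  23 | ca
  20 |  10 | caaacbacbcbabca
  21 |   0 | cbaaabaabacaaacbacbcbabca
  22 |  19 | cbabca
  23 |  14 | cbacbcbabca
  24 |  17 | cbcbabca

[24, 2, 11, 3, 6, 12, 4, 7, 21, 9, 13, 16, 1, 5, 20, 8, 15, 22, 18, 23, 10, 0, 19, 14, 17]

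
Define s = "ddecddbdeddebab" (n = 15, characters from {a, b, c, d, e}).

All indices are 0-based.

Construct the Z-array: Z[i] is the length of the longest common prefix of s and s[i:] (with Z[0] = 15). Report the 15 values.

[15, 1, 0, 0, 2, 1, 0, 1, 0, 3, 1, 0, 0, 0, 0]

Z[0]=15
i=1: fresh scan; Z[1]=1 extend→box=[1,2)
i=2: fresh scan; Z[2]=0
i=3: fresh scan; Z[3]=0
i=4: fresh scan; Z[4]=2 extend→box=[4,6)
i=5: min(r-i=1, Z[1]=1)=1; Z[5]=1
i=6: fresh scan; Z[6]=0
i=7: fresh scan; Z[7]=1 extend→box=[7,8)
i=8: fresh scan; Z[8]=0
i=9: fresh scan; Z[9]=3 extend→box=[9,12)
i=10: min(r-i=2, Z[1]=1)=1; Z[10]=1
i=11: min(r-i=1, Z[2]=0)=0; Z[11]=0
i=12: fresh scan; Z[12]=0
i=13: fresh scan; Z[13]=0
i=14: fresh scan; Z[14]=0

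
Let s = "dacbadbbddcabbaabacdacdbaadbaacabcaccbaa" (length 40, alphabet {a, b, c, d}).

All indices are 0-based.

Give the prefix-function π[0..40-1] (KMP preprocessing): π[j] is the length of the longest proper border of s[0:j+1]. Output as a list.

[0, 0, 0, 0, 0, 1, 0, 0, 1, 1, 0, 0, 0, 0, 0, 0, 0, 0, 0, 1, 2, 3, 1, 0, 0, 0, 1, 0, 0, 0, 0, 0, 0, 0, 0, 0, 0, 0, 0, 0]

π[0] = 0
j=1 s[j]='a': π[1]=0 (border '')
j=2 s[j]='c': π[2]=0 (border '')
j=3 s[j]='b': π[3]=0 (border '')
j=4 s[j]='a': π[4]=0 (border '')
j=5 s[j]='d': π[5]=1 (border 'd')
j=6 s[j]='b': k: 1→0; π[6]=0 (border '')
j=7 s[j]='b': π[7]=0 (border '')
j=8 s[j]='d': π[8]=1 (border 'd')
j=9 s[j]='d': k: 1→0; π[9]=1 (border 'd')
j=10 s[j]='c': k: 1→0; π[10]=0 (border '')
j=11 s[j]='a': π[11]=0 (border '')
j=12 s[j]='b': π[12]=0 (border '')
j=13 s[j]='b': π[13]=0 (border '')
j=14 s[j]='a': π[14]=0 (border '')
j=15 s[j]='a': π[15]=0 (border '')
j=16 s[j]='b': π[16]=0 (border '')
j=17 s[j]='a': π[17]=0 (border '')
j=18 s[j]='c': π[18]=0 (border '')
j=19 s[j]='d': π[19]=1 (border 'd')
j=20 s[j]='a': π[20]=2 (border 'da')
j=21 s[j]='c': π[21]=3 (border 'dac')
j=22 s[j]='d': k: 3→0; π[22]=1 (border 'd')
j=23 s[j]='b': k: 1→0; π[23]=0 (border '')
j=24 s[j]='a': π[24]=0 (border '')
j=25 s[j]='a': π[25]=0 (border '')
j=26 s[j]='d': π[26]=1 (border 'd')
j=27 s[j]='b': k: 1→0; π[27]=0 (border '')
j=28 s[j]='a': π[28]=0 (border '')
j=29 s[j]='a': π[29]=0 (border '')
j=30 s[j]='c': π[30]=0 (border '')
j=31 s[j]='a': π[31]=0 (border '')
j=32 s[j]='b': π[32]=0 (border '')
j=33 s[j]='c': π[33]=0 (border '')
j=34 s[j]='a': π[34]=0 (border '')
j=35 s[j]='c': π[35]=0 (border '')
j=36 s[j]='c': π[36]=0 (border '')
j=37 s[j]='b': π[37]=0 (border '')
j=38 s[j]='a': π[38]=0 (border '')
j=39 s[j]='a': π[39]=0 (border '')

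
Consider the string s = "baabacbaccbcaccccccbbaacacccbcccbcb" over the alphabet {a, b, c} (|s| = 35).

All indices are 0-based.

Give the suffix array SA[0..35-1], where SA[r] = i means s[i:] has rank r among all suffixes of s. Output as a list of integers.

sorted suffixes:
  #0 SA[0]=1  'aabacbaccbcaccccccbbaacacccbcccbcb'
  #1 SA[1]=21  'aacacccbcccbcb'
  #2 SA[2]=2  'abacbaccbcaccccccbbaacacccbcccbcb'
  #3 SA[3]=22  'acacccbcccbcb'
  #4 SA[4]=4  'acbaccbcaccccccbbaacacccbcccbcb'
  #5 SA[5]=7  'accbcaccccccbbaacacccbcccbcb'
  #6 SA[6]=24  'acccbcccbcb'
  #7 SA[7]=12  'accccccbbaacacccbcccbcb'
  #8 SA[8]=34  'b'
  #9 SA[9]=0  'baabacbaccbcaccccccbbaacacccbcccbcb'
  #10 SA[10]=20  'baacacccbcccbcb'
  #11 SA[11]=3  'bacbaccbcaccccccbbaacacccbcccbcb'
  #12 SA[12]=6  'baccbcaccccccbbaacacccbcccbcb'
  #13 SA[13]=19  'bbaacacccbcccbcb'
  #14 SA[14]=10  'bcaccccccbbaacacccbcccbcb'
  #15 SA[15]=32  'bcb'
  #16 SA[16]=28  'bcccbcb'
  #17 SA[17]=23  'cacccbcccbcb'
  #18 SA[18]=11  'caccccccbbaacacccbcccbcb'
  #19 SA[19]=33  'cb'
  #20 SA[20]=5  'cbaccbcaccccccbbaacacccbcccbcb'
  #21 SA[21]=18  'cbbaacacccbcccbcb'
  #22 SA[22]=9  'cbcaccccccbbaacacccbcccbcb'
  #23 SA[23]=31  'cbcb'
  #24 SA[24]=27  'cbcccbcb'
  #25 SA[25]=17  'ccbbaacacccbcccbcb'
  #26 SA[26]=8  'ccbcaccccccbbaacacccbcccbcb'
  #27 SA[27]=30  'ccbcb'
  #28 SA[28]=26  'ccbcccbcb'
  #29 SA[29]=16  'cccbbaacacccbcccbcb'
  #30 SA[30]=29  'cccbcb'
  #31 SA[31]=25  'cccbcccbcb'
  #32 SA[32]=15  'ccccbbaacacccbcccbcb'
  #33 SA[33]=14  'cccccbbaacacccbcccbcb'
  #34 SA[34]=13  'ccccccbbaacacccbcccbcb'

[1, 21, 2, 22, 4, 7, 24, 12, 34, 0, 20, 3, 6, 19, 10, 32, 28, 23, 11, 33, 5, 18, 9, 31, 27, 17, 8, 30, 26, 16, 29, 25, 15, 14, 13]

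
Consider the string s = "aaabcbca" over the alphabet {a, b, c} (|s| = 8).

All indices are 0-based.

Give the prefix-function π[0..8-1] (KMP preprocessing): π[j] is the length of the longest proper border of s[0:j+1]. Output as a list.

[0, 1, 2, 0, 0, 0, 0, 1]

π[0] = 0
j=1 s[j]='a': π[1]=1 (border 'a')
j=2 s[j]='a': π[2]=2 (border 'aa')
j=3 s[j]='b': k: 2→1→0; π[3]=0 (border '')
j=4 s[j]='c': π[4]=0 (border '')
j=5 s[j]='b': π[5]=0 (border '')
j=6 s[j]='c': π[6]=0 (border '')
j=7 s[j]='a': π[7]=1 (border 'a')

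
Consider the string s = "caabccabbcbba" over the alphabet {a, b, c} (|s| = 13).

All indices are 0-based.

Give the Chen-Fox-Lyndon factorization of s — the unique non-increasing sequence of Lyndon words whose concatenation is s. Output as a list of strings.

emit factor 1: 'c' (i=0, period=1)
emit factor 2: 'aabccabbcbb' (i=1, period=11)
emit factor 3: 'a' (i=12, period=1)

["c", "aabccabbcbb", "a"]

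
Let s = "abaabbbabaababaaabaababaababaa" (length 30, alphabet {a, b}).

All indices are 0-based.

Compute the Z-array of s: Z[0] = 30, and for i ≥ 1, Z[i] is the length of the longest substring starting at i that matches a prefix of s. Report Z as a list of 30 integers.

Z[0]=30
i=1: outside box; Z[1]=0
i=2: outside box; Z[2]=1 extend→box=[2,3)
i=3: outside box; Z[3]=2 extend→box=[3,5)
i=4: min(r-i=1, Z[1]=0)=0; Z[4]=0
i=5: outside box; Z[5]=0
i=6: outside box; Z[6]=0
i=7: outside box; Z[7]=5 extend→box=[7,12)
i=8: min(r-i=4, Z[1]=0)=0; Z[8]=0
i=9: min(r-i=3, Z[2]=1)=1; Z[9]=1
i=10: min(r-i=2, Z[3]=2)=2; Z[10]=3 extend→box=[10,13)
i=11: min(r-i=2, Z[1]=0)=0; Z[11]=0
i=12: min(r-i=1, Z[2]=1)=1; Z[12]=4 extend→box=[12,16)
i=13: min(r-i=3, Z[1]=0)=0; Z[13]=0
i=14: min(r-i=2, Z[2]=1)=1; Z[14]=1
i=15: min(r-i=1, Z[3]=2)=1; Z[15]=1
i=16: outside box; Z[16]=5 extend→box=[16,21)
i=17: min(r-i=4, Z[1]=0)=0; Z[17]=0
i=18: min(r-i=3, Z[2]=1)=1; Z[18]=1
i=19: min(r-i=2, Z[3]=2)=2; Z[19]=3 extend→box=[19,22)
i=20: min(r-i=2, Z[1]=0)=0; Z[20]=0
i=21: min(r-i=1, Z[2]=1)=1; Z[21]=5 extend→box=[21,26)
i=22: min(r-i=4, Z[1]=0)=0; Z[22]=0
i=23: min(r-i=3, Z[2]=1)=1; Z[23]=1
i=24: min(r-i=2, Z[3]=2)=2; Z[24]=3 extend→box=[24,27)
i=25: min(r-i=2, Z[1]=0)=0; Z[25]=0
i=26: min(r-i=1, Z[2]=1)=1; Z[26]=4 extend→box=[26,30)
i=27: min(r-i=3, Z[1]=0)=0; Z[27]=0
i=28: min(r-i=2, Z[2]=1)=1; Z[28]=1
i=29: min(r-i=1, Z[3]=2)=1; Z[29]=1

[30, 0, 1, 2, 0, 0, 0, 5, 0, 1, 3, 0, 4, 0, 1, 1, 5, 0, 1, 3, 0, 5, 0, 1, 3, 0, 4, 0, 1, 1]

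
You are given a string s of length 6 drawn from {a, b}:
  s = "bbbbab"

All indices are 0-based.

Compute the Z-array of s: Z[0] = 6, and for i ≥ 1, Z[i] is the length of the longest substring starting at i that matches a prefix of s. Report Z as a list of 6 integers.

[6, 3, 2, 1, 0, 1]

Z[0]=6
i=1: i≥r, start 0; Z[1]=3 extend→box=[1,4)
i=2: min(r-i=2, Z[1]=3)=2; Z[2]=2
i=3: min(r-i=1, Z[2]=2)=1; Z[3]=1
i=4: i≥r, start 0; Z[4]=0
i=5: i≥r, start 0; Z[5]=1 extend→box=[5,6)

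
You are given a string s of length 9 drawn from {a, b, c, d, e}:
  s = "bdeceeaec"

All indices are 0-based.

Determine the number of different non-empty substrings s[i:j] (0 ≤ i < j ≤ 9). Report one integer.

rank | idx | suffix
   0 |   6 | aec
   1 |   0 | bdeceeaec
   2 |   8 | c
   3 |   3 | ceeaec
   4 |   1 | deceeaec
   5 |   5 | eaec
   6 |   7 | ec
   7 |   2 | eceeaec
   8 |   4 | eeaec

SA = [6, 0, 8, 3, 1, 5, 7, 2, 4]
i: (SA[i-1],SA[i]) lcp shared
  1: (6,0) 0 ''
  2: (0,8) 0 ''
  3: (8,3) 1 'c'
  4: (3,1) 0 ''
  5: (1,5) 0 ''
  6: (5,7) 1 'e'
  7: (7,2) 2 'ec'
  8: (2,4) 1 'e'

n(n+1)/2 = 9·10/2 = 45
Σ LCP = 0 + 0 + 0 + 1 + 0 + 0 + 1 + 2 + 1 = 5
distinct = 45 − 5 = 40

40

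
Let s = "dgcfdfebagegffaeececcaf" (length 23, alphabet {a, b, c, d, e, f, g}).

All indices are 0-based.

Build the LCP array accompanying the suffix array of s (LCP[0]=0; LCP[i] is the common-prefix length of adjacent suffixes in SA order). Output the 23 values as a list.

[0, 1, 1, 0, 0, 1, 1, 1, 0, 1, 0, 1, 2, 1, 1, 0, 1, 1, 1, 1, 0, 1, 1]

rank | idx | suffix
   0 |  14 | aeececcaf
   1 |  21 | af
   2 |   8 | agegffaeececcaf
   3 |   7 | bagegffaeececcaf
   4 |  20 | caf
   5 |  19 | ccaf
   6 |  17 | ceccaf
   7 |   2 | cfdfebagegffaeececcaf
   8 |   4 | dfebagegffaeececcaf
   9 |   0 | dgcfdfebagegffaeececcaf
  10 |   6 | ebagegffaeececcaf
  11 |  18 | eccaf
  12 |  16 | ececcaf
  13 |  15 | eececcaf
  14 |  10 | egffaeececcaf
  15 |  22 | f
  16 |  13 | faeececcaf
  17 |   3 | fdfebagegffaeececcaf
  18 |   5 | febagegffaeececcaf
  19 |  12 | ffaeececcaf
  20 |   1 | gcfdfebagegffaeececcaf
  21 |   9 | gegffaeececcaf
  22 |  11 | gffaeececcaf

SA = [14, 21, 8, 7, 20, 19, 17, 2, 4, 0, 6, 18, 16, 15, 10, 22, 13, 3, 5, 12, 1, 9, 11]
i: (SA[i-1],SA[i]) lcp shared
  1: (14,21) 1 'a'
  2: (21,8) 1 'a'
  3: (8,7) 0 ''
  4: (7,20) 0 ''
  5: (20,19) 1 'c'
  6: (19,17) 1 'c'
  7: (17,2) 1 'c'
  8: (2,4) 0 ''
  9: (4,0) 1 'd'
  10: (0,6) 0 ''
  11: (6,18) 1 'e'
  12: (18,16) 2 'ec'
  13: (16,15) 1 'e'
  14: (15,10) 1 'e'
  15: (10,22) 0 ''
  16: (22,13) 1 'f'
  17: (13,3) 1 'f'
  18: (3,5) 1 'f'
  19: (5,12) 1 'f'
  20: (12,1) 0 ''
  21: (1,9) 1 'g'
  22: (9,11) 1 'g'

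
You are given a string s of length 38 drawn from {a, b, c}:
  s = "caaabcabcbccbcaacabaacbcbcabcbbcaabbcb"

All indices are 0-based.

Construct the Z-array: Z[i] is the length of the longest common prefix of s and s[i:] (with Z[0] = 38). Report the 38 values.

Z[0]=38
i=1: i≥r, start 0; Z[1]=0
i=2: i≥r, start 0; Z[2]=0
i=3: i≥r, start 0; Z[3]=0
i=4: i≥r, start 0; Z[4]=0
i=5: i≥r, start 0; Z[5]=2 grow→box=[5,7)
i=6: min(r-i=1, Z[1]=0)=0; Z[6]=0
i=7: i≥r, start 0; Z[7]=0
i=8: i≥r, start 0; Z[8]=1 grow→box=[8,9)
i=9: i≥r, start 0; Z[9]=0
i=10: i≥r, start 0; Z[10]=1 grow→box=[10,11)
i=11: i≥r, start 0; Z[11]=1 grow→box=[11,12)
i=12: i≥r, start 0; Z[12]=0
i=13: i≥r, start 0; Z[13]=3 grow→box=[13,16)
i=14: min(r-i=2, Z[1]=0)=0; Z[14]=0
i=15: min(r-i=1, Z[2]=0)=0; Z[15]=0
i=16: i≥r, start 0; Z[16]=2 grow→box=[16,18)
i=17: min(r-i=1, Z[1]=0)=0; Z[17]=0
i=18: i≥r, start 0; Z[18]=0
i=19: i≥r, start 0; Z[19]=0
i=20: i≥r, start 0; Z[20]=0
i=21: i≥r, start 0; Z[21]=1 grow→box=[21,22)
i=22: i≥r, start 0; Z[22]=0
i=23: i≥r, start 0; Z[23]=1 grow→box=[23,24)
i=24: i≥r, start 0; Z[24]=0
i=25: i≥r, start 0; Z[25]=2 grow→box=[25,27)
i=26: min(r-i=1, Z[1]=0)=0; Z[26]=0
i=27: i≥r, start 0; Z[27]=0
i=28: i≥r, start 0; Z[28]=1 grow→box=[28,29)
i=29: i≥r, start 0; Z[29]=0
i=30: i≥r, start 0; Z[30]=0
i=31: i≥r, start 0; Z[31]=3 grow→box=[31,34)
i=32: min(r-i=2, Z[1]=0)=0; Z[32]=0
i=33: min(r-i=1, Z[2]=0)=0; Z[33]=0
i=34: i≥r, start 0; Z[34]=0
i=35: i≥r, start 0; Z[35]=0
i=36: i≥r, start 0; Z[36]=1 grow→box=[36,37)
i=37: i≥r, start 0; Z[37]=0

[38, 0, 0, 0, 0, 2, 0, 0, 1, 0, 1, 1, 0, 3, 0, 0, 2, 0, 0, 0, 0, 1, 0, 1, 0, 2, 0, 0, 1, 0, 0, 3, 0, 0, 0, 0, 1, 0]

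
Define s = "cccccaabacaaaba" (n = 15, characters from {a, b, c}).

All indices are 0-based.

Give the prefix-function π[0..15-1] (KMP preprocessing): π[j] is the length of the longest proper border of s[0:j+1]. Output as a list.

[0, 1, 2, 3, 4, 0, 0, 0, 0, 1, 0, 0, 0, 0, 0]

π[0] = 0
j=1 s[j]='c': π[1]=1 (border 'c')
j=2 s[j]='c': π[2]=2 (border 'cc')
j=3 s[j]='c': π[3]=3 (border 'ccc')
j=4 s[j]='c': π[4]=4 (border 'cccc')
j=5 s[j]='a': k: 4→3→2→1→0; π[5]=0 (border '')
j=6 s[j]='a': π[6]=0 (border '')
j=7 s[j]='b': π[7]=0 (border '')
j=8 s[j]='a': π[8]=0 (border '')
j=9 s[j]='c': π[9]=1 (border 'c')
j=10 s[j]='a': k: 1→0; π[10]=0 (border '')
j=11 s[j]='a': π[11]=0 (border '')
j=12 s[j]='a': π[12]=0 (border '')
j=13 s[j]='b': π[13]=0 (border '')
j=14 s[j]='a': π[14]=0 (border '')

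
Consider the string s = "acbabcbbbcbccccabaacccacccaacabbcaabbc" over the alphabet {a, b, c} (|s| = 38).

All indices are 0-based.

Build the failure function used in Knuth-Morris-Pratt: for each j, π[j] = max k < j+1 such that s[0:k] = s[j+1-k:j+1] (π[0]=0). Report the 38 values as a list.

[0, 0, 0, 1, 0, 0, 0, 0, 0, 0, 0, 0, 0, 0, 0, 1, 0, 1, 1, 2, 0, 0, 1, 2, 0, 0, 1, 1, 2, 1, 0, 0, 0, 1, 1, 0, 0, 0]

π[0] = 0
j=1 s[j]='c': π[1]=0 (border '')
j=2 s[j]='b': π[2]=0 (border '')
j=3 s[j]='a': π[3]=1 (border 'a')
j=4 s[j]='b': k: 1→0; π[4]=0 (border '')
j=5 s[j]='c': π[5]=0 (border '')
j=6 s[j]='b': π[6]=0 (border '')
j=7 s[j]='b': π[7]=0 (border '')
j=8 s[j]='b': π[8]=0 (border '')
j=9 s[j]='c': π[9]=0 (border '')
j=10 s[j]='b': π[10]=0 (border '')
j=11 s[j]='c': π[11]=0 (border '')
j=12 s[j]='c': π[12]=0 (border '')
j=13 s[j]='c': π[13]=0 (border '')
j=14 s[j]='c': π[14]=0 (border '')
j=15 s[j]='a': π[15]=1 (border 'a')
j=16 s[j]='b': k: 1→0; π[16]=0 (border '')
j=17 s[j]='a': π[17]=1 (border 'a')
j=18 s[j]='a': k: 1→0; π[18]=1 (border 'a')
j=19 s[j]='c': π[19]=2 (border 'ac')
j=20 s[j]='c': k: 2→0; π[20]=0 (border '')
j=21 s[j]='c': π[21]=0 (border '')
j=22 s[j]='a': π[22]=1 (border 'a')
j=23 s[j]='c': π[23]=2 (border 'ac')
j=24 s[j]='c': k: 2→0; π[24]=0 (border '')
j=25 s[j]='c': π[25]=0 (border '')
j=26 s[j]='a': π[26]=1 (border 'a')
j=27 s[j]='a': k: 1→0; π[27]=1 (border 'a')
j=28 s[j]='c': π[28]=2 (border 'ac')
j=29 s[j]='a': k: 2→0; π[29]=1 (border 'a')
j=30 s[j]='b': k: 1→0; π[30]=0 (border '')
j=31 s[j]='b': π[31]=0 (border '')
j=32 s[j]='c': π[32]=0 (border '')
j=33 s[j]='a': π[33]=1 (border 'a')
j=34 s[j]='a': k: 1→0; π[34]=1 (border 'a')
j=35 s[j]='b': k: 1→0; π[35]=0 (border '')
j=36 s[j]='b': π[36]=0 (border '')
j=37 s[j]='c': π[37]=0 (border '')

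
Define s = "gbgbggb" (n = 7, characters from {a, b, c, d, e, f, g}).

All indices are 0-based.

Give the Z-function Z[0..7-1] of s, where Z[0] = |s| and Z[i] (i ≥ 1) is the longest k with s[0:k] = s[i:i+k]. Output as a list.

Z[0]=7
i=1: fresh scan; Z[1]=0
i=2: fresh scan; Z[2]=3 extend→box=[2,5)
i=3: min(r-i=2, Z[1]=0)=0; Z[3]=0
i=4: min(r-i=1, Z[2]=3)=1; Z[4]=1
i=5: fresh scan; Z[5]=2 extend→box=[5,7)
i=6: min(r-i=1, Z[1]=0)=0; Z[6]=0

[7, 0, 3, 0, 1, 2, 0]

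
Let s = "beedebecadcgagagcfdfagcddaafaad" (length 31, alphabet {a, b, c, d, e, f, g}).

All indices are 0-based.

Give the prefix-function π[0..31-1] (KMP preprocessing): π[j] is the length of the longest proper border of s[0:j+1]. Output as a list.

π[0] = 0
j=1 s[j]='e': π[1]=0 (border '')
j=2 s[j]='e': π[2]=0 (border '')
j=3 s[j]='d': π[3]=0 (border '')
j=4 s[j]='e': π[4]=0 (border '')
j=5 s[j]='b': π[5]=1 (border 'b')
j=6 s[j]='e': π[6]=2 (border 'be')
j=7 s[j]='c': k: 2→0; π[7]=0 (border '')
j=8 s[j]='a': π[8]=0 (border '')
j=9 s[j]='d': π[9]=0 (border '')
j=10 s[j]='c': π[10]=0 (border '')
j=11 s[j]='g': π[11]=0 (border '')
j=12 s[j]='a': π[12]=0 (border '')
j=13 s[j]='g': π[13]=0 (border '')
j=14 s[j]='a': π[14]=0 (border '')
j=15 s[j]='g': π[15]=0 (border '')
j=16 s[j]='c': π[16]=0 (border '')
j=17 s[j]='f': π[17]=0 (border '')
j=18 s[j]='d': π[18]=0 (border '')
j=19 s[j]='f': π[19]=0 (border '')
j=20 s[j]='a': π[20]=0 (border '')
j=21 s[j]='g': π[21]=0 (border '')
j=22 s[j]='c': π[22]=0 (border '')
j=23 s[j]='d': π[23]=0 (border '')
j=24 s[j]='d': π[24]=0 (border '')
j=25 s[j]='a': π[25]=0 (border '')
j=26 s[j]='a': π[26]=0 (border '')
j=27 s[j]='f': π[27]=0 (border '')
j=28 s[j]='a': π[28]=0 (border '')
j=29 s[j]='a': π[29]=0 (border '')
j=30 s[j]='d': π[30]=0 (border '')

[0, 0, 0, 0, 0, 1, 2, 0, 0, 0, 0, 0, 0, 0, 0, 0, 0, 0, 0, 0, 0, 0, 0, 0, 0, 0, 0, 0, 0, 0, 0]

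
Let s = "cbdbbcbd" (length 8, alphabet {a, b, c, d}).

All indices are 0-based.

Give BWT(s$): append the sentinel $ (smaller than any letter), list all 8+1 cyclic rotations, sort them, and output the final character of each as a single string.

ddbccb$bb

rank  rotation   last
    0  $cbdbbcbd  d
    1  bbcbd$cbd  d
    2  bcbd$cbdb  b
    3  bd$cbdbbc  c
    4  bdbbcbd$c  c
    5  cbd$cbdbb  b
    6  cbdbbcbd$  $
    7  d$cbdbbcb  b
    8  dbbcbd$cb  b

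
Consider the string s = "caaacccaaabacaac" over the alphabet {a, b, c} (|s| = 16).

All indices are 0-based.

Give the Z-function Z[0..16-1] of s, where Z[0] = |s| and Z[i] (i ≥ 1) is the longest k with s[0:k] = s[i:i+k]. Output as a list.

[16, 0, 0, 0, 1, 1, 4, 0, 0, 0, 0, 0, 3, 0, 0, 1]

Z[0]=16
i=1: outside box; Z[1]=0
i=2: outside box; Z[2]=0
i=3: outside box; Z[3]=0
i=4: outside box; Z[4]=1 scan→box=[4,5)
i=5: outside box; Z[5]=1 scan→box=[5,6)
i=6: outside box; Z[6]=4 scan→box=[6,10)
i=7: min(r-i=3, Z[1]=0)=0; Z[7]=0
i=8: min(r-i=2, Z[2]=0)=0; Z[8]=0
i=9: min(r-i=1, Z[3]=0)=0; Z[9]=0
i=10: outside box; Z[10]=0
i=11: outside box; Z[11]=0
i=12: outside box; Z[12]=3 scan→box=[12,15)
i=13: min(r-i=2, Z[1]=0)=0; Z[13]=0
i=14: min(r-i=1, Z[2]=0)=0; Z[14]=0
i=15: outside box; Z[15]=1 scan→box=[15,16)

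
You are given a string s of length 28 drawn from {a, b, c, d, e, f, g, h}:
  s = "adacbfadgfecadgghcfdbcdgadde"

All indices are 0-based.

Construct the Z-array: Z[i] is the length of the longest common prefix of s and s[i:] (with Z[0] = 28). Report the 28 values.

Z[0]=28
i=1: outside box; Z[1]=0
i=2: outside box; Z[2]=1 extend→box=[2,3)
i=3: outside box; Z[3]=0
i=4: outside box; Z[4]=0
i=5: outside box; Z[5]=0
i=6: outside box; Z[6]=2 extend→box=[6,8)
i=7: min(r-i=1, Z[1]=0)=0; Z[7]=0
i=8: outside box; Z[8]=0
i=9: outside box; Z[9]=0
i=10: outside box; Z[10]=0
i=11: outside box; Z[11]=0
i=12: outside box; Z[12]=2 extend→box=[12,14)
i=13: min(r-i=1, Z[1]=0)=0; Z[13]=0
i=14: outside box; Z[14]=0
i=15: outside box; Z[15]=0
i=16: outside box; Z[16]=0
i=17: outside box; Z[17]=0
i=18: outside box; Z[18]=0
i=19: outside box; Z[19]=0
i=20: outside box; Z[20]=0
i=21: outside box; Z[21]=0
i=22: outside box; Z[22]=0
i=23: outside box; Z[23]=0
i=24: outside box; Z[24]=2 extend→box=[24,26)
i=25: min(r-i=1, Z[1]=0)=0; Z[25]=0
i=26: outside box; Z[26]=0
i=27: outside box; Z[27]=0

[28, 0, 1, 0, 0, 0, 2, 0, 0, 0, 0, 0, 2, 0, 0, 0, 0, 0, 0, 0, 0, 0, 0, 0, 2, 0, 0, 0]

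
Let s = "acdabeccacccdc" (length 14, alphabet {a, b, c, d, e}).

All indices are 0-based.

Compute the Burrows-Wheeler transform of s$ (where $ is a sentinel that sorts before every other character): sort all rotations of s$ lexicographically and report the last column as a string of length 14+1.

cdc$adceacacccb

rank  rotation         last
    0  $acdabeccacccdc  c
    1  abeccacccdc$acd  d
    2  acccdc$acdabecc  c
    3  acdabeccacccdc$  $
    4  beccacccdc$acda  a
    5  c$acdabeccacccd  d
    6  cacccdc$acdabec  c
    7  ccacccdc$acdabe  e
    8  cccdc$acdabecca  a
    9  ccdc$acdabeccac  c
   10  cdabeccacccdc$a  a
   11  cdc$acdabeccacc  c
   12  dabeccacccdc$ac  c
   13  dc$acdabeccaccc  c
   14  eccacccdc$acdab  b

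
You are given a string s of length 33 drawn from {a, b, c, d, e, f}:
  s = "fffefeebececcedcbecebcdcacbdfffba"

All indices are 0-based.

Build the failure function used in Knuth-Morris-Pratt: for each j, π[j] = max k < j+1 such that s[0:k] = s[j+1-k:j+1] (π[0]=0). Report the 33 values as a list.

[0, 1, 2, 0, 1, 0, 0, 0, 0, 0, 0, 0, 0, 0, 0, 0, 0, 0, 0, 0, 0, 0, 0, 0, 0, 0, 0, 0, 1, 2, 3, 0, 0]

π[0] = 0
j=1 s[j]='f': π[1]=1 (border 'f')
j=2 s[j]='f': π[2]=2 (border 'ff')
j=3 s[j]='e': k: 2→1→0; π[3]=0 (border '')
j=4 s[j]='f': π[4]=1 (border 'f')
j=5 s[j]='e': k: 1→0; π[5]=0 (border '')
j=6 s[j]='e': π[6]=0 (border '')
j=7 s[j]='b': π[7]=0 (border '')
j=8 s[j]='e': π[8]=0 (border '')
j=9 s[j]='c': π[9]=0 (border '')
j=10 s[j]='e': π[10]=0 (border '')
j=11 s[j]='c': π[11]=0 (border '')
j=12 s[j]='c': π[12]=0 (border '')
j=13 s[j]='e': π[13]=0 (border '')
j=14 s[j]='d': π[14]=0 (border '')
j=15 s[j]='c': π[15]=0 (border '')
j=16 s[j]='b': π[16]=0 (border '')
j=17 s[j]='e': π[17]=0 (border '')
j=18 s[j]='c': π[18]=0 (border '')
j=19 s[j]='e': π[19]=0 (border '')
j=20 s[j]='b': π[20]=0 (border '')
j=21 s[j]='c': π[21]=0 (border '')
j=22 s[j]='d': π[22]=0 (border '')
j=23 s[j]='c': π[23]=0 (border '')
j=24 s[j]='a': π[24]=0 (border '')
j=25 s[j]='c': π[25]=0 (border '')
j=26 s[j]='b': π[26]=0 (border '')
j=27 s[j]='d': π[27]=0 (border '')
j=28 s[j]='f': π[28]=1 (border 'f')
j=29 s[j]='f': π[29]=2 (border 'ff')
j=30 s[j]='f': π[30]=3 (border 'fff')
j=31 s[j]='b': k: 3→2→1→0; π[31]=0 (border '')
j=32 s[j]='a': π[32]=0 (border '')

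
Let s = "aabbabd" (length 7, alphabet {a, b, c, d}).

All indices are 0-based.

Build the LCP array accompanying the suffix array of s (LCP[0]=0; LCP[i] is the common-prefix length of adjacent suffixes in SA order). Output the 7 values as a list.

sorted suffixes:
  #0 SA[0]=0  'aabbabd'
  #1 SA[1]=1  'abbabd'
  #2 SA[2]=4  'abd'
  #3 SA[3]=3  'babd'
  #4 SA[4]=2  'bbabd'
  #5 SA[5]=5  'bd'
  #6 SA[6]=6  'd'

SA = [0, 1, 4, 3, 2, 5, 6]
i: (SA[i-1],SA[i]) lcp shared
  1: (0,1) 1 'a'
  2: (1,4) 2 'ab'
  3: (4,3) 0 ''
  4: (3,2) 1 'b'
  5: (2,5) 1 'b'
  6: (5,6) 0 ''

[0, 1, 2, 0, 1, 1, 0]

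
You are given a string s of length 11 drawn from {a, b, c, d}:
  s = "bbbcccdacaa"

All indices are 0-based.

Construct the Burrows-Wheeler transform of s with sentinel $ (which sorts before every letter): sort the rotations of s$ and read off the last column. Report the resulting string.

rank  rotation      last
    0  $bbbcccdacaa  a
    1  a$bbbcccdaca  a
    2  aa$bbbcccdac  c
    3  acaa$bbbcccd  d
    4  bbbcccdacaa$  $
    5  bbcccdacaa$b  b
    6  bcccdacaa$bb  b
    7  caa$bbbcccda  a
    8  cccdacaa$bbb  b
    9  ccdacaa$bbbc  c
   10  cdacaa$bbbcc  c
   11  dacaa$bbbccc  c

aacd$bbabccc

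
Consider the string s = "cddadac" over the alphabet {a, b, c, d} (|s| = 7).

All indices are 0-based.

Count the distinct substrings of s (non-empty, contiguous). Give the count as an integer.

23

rank→(start, suffix):
  0 → (5, 'ac')
  1 → (3, 'adac')
  2 → (6, 'c')
  3 → (0, 'cddadac')
  4 → (4, 'dac')
  5 → (2, 'dadac')
  6 → (1, 'ddadac')

SA = [5, 3, 6, 0, 4, 2, 1]
[i] adj suffixes → lcp
  [1] 5/3 → 1 ('a')
  [2] 3/6 → 0 ('')
  [3] 6/0 → 1 ('c')
  [4] 0/4 → 0 ('')
  [5] 4/2 → 2 ('da')
  [6] 2/1 → 1 ('d')

n(n+1)/2 = 7·8/2 = 28
Σ LCP = 0 + 1 + 0 + 1 + 0 + 2 + 1 = 5
distinct = 28 − 5 = 23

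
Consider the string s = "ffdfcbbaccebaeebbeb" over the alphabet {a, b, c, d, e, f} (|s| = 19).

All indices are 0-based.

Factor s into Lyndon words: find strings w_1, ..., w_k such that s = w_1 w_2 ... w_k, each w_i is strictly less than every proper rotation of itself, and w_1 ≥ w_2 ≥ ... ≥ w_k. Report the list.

["f", "f", "df", "c", "b", "b", "accebaeebbeb"]

emit factor 1: 'f' (i=0, period=1)
emit factor 2: 'f' (i=1, period=1)
emit factor 3: 'df' (i=2, period=2)
emit factor 4: 'c' (i=4, period=1)
emit factor 5: 'b' (i=5, period=1)
emit factor 6: 'b' (i=6, period=1)
emit factor 7: 'accebaeebbeb' (i=7, period=12)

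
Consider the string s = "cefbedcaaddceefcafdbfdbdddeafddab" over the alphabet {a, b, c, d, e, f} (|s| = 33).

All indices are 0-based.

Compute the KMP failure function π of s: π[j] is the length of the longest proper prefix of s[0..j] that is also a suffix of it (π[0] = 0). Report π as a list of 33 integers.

[0, 0, 0, 0, 0, 0, 1, 0, 0, 0, 0, 1, 2, 0, 0, 1, 0, 0, 0, 0, 0, 0, 0, 0, 0, 0, 0, 0, 0, 0, 0, 0, 0]

π[0] = 0
j=1 s[j]='e': π[1]=0 (border '')
j=2 s[j]='f': π[2]=0 (border '')
j=3 s[j]='b': π[3]=0 (border '')
j=4 s[j]='e': π[4]=0 (border '')
j=5 s[j]='d': π[5]=0 (border '')
j=6 s[j]='c': π[6]=1 (border 'c')
j=7 s[j]='a': k: 1→0; π[7]=0 (border '')
j=8 s[j]='a': π[8]=0 (border '')
j=9 s[j]='d': π[9]=0 (border '')
j=10 s[j]='d': π[10]=0 (border '')
j=11 s[j]='c': π[11]=1 (border 'c')
j=12 s[j]='e': π[12]=2 (border 'ce')
j=13 s[j]='e': k: 2→0; π[13]=0 (border '')
j=14 s[j]='f': π[14]=0 (border '')
j=15 s[j]='c': π[15]=1 (border 'c')
j=16 s[j]='a': k: 1→0; π[16]=0 (border '')
j=17 s[j]='f': π[17]=0 (border '')
j=18 s[j]='d': π[18]=0 (border '')
j=19 s[j]='b': π[19]=0 (border '')
j=20 s[j]='f': π[20]=0 (border '')
j=21 s[j]='d': π[21]=0 (border '')
j=22 s[j]='b': π[22]=0 (border '')
j=23 s[j]='d': π[23]=0 (border '')
j=24 s[j]='d': π[24]=0 (border '')
j=25 s[j]='d': π[25]=0 (border '')
j=26 s[j]='e': π[26]=0 (border '')
j=27 s[j]='a': π[27]=0 (border '')
j=28 s[j]='f': π[28]=0 (border '')
j=29 s[j]='d': π[29]=0 (border '')
j=30 s[j]='d': π[30]=0 (border '')
j=31 s[j]='a': π[31]=0 (border '')
j=32 s[j]='b': π[32]=0 (border '')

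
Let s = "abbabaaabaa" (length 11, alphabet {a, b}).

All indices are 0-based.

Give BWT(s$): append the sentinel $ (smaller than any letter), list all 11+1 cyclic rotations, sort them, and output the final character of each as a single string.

rank  rotation      last
    0  $abbabaaabaa  a
    1  a$abbabaaaba  a
    2  aa$abbabaaab  b
    3  aaabaa$abbab  b
    4  aabaa$abbaba  a
    5  abaa$abbabaa  a
    6  abaaabaa$abb  b
    7  abbabaaabaa$  $
    8  baa$abbabaaa  a
    9  baaabaa$abba  a
   10  babaaabaa$ab  b
   11  bbabaaabaa$a  a

aabbaab$aaba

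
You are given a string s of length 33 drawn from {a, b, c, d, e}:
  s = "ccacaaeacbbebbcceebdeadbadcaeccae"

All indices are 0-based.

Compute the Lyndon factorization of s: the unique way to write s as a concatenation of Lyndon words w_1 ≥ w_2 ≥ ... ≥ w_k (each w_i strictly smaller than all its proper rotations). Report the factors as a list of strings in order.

["c", "c", "ac", "aaeacbbebbcceebdeadbadcaeccae"]

emit factor 1: 'c' (i=0, period=1)
emit factor 2: 'c' (i=1, period=1)
emit factor 3: 'ac' (i=2, period=2)
emit factor 4: 'aaeacbbebbcceebdeadbadcaeccae' (i=4, period=29)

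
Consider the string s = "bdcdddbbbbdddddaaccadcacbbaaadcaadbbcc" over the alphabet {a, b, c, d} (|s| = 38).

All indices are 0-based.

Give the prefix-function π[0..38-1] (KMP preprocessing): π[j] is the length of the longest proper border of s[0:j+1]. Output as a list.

[0, 0, 0, 0, 0, 0, 1, 1, 1, 1, 2, 0, 0, 0, 0, 0, 0, 0, 0, 0, 0, 0, 0, 0, 1, 1, 0, 0, 0, 0, 0, 0, 0, 0, 1, 1, 0, 0]

π[0] = 0
j=1 s[j]='d': π[1]=0 (border '')
j=2 s[j]='c': π[2]=0 (border '')
j=3 s[j]='d': π[3]=0 (border '')
j=4 s[j]='d': π[4]=0 (border '')
j=5 s[j]='d': π[5]=0 (border '')
j=6 s[j]='b': π[6]=1 (border 'b')
j=7 s[j]='b': k: 1→0; π[7]=1 (border 'b')
j=8 s[j]='b': k: 1→0; π[8]=1 (border 'b')
j=9 s[j]='b': k: 1→0; π[9]=1 (border 'b')
j=10 s[j]='d': π[10]=2 (border 'bd')
j=11 s[j]='d': k: 2→0; π[11]=0 (border '')
j=12 s[j]='d': π[12]=0 (border '')
j=13 s[j]='d': π[13]=0 (border '')
j=14 s[j]='d': π[14]=0 (border '')
j=15 s[j]='a': π[15]=0 (border '')
j=16 s[j]='a': π[16]=0 (border '')
j=17 s[j]='c': π[17]=0 (border '')
j=18 s[j]='c': π[18]=0 (border '')
j=19 s[j]='a': π[19]=0 (border '')
j=20 s[j]='d': π[20]=0 (border '')
j=21 s[j]='c': π[21]=0 (border '')
j=22 s[j]='a': π[22]=0 (border '')
j=23 s[j]='c': π[23]=0 (border '')
j=24 s[j]='b': π[24]=1 (border 'b')
j=25 s[j]='b': k: 1→0; π[25]=1 (border 'b')
j=26 s[j]='a': k: 1→0; π[26]=0 (border '')
j=27 s[j]='a': π[27]=0 (border '')
j=28 s[j]='a': π[28]=0 (border '')
j=29 s[j]='d': π[29]=0 (border '')
j=30 s[j]='c': π[30]=0 (border '')
j=31 s[j]='a': π[31]=0 (border '')
j=32 s[j]='a': π[32]=0 (border '')
j=33 s[j]='d': π[33]=0 (border '')
j=34 s[j]='b': π[34]=1 (border 'b')
j=35 s[j]='b': k: 1→0; π[35]=1 (border 'b')
j=36 s[j]='c': k: 1→0; π[36]=0 (border '')
j=37 s[j]='c': π[37]=0 (border '')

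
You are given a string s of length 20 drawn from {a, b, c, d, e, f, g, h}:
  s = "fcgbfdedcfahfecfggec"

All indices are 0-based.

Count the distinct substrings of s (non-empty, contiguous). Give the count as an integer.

196

rank→(start, suffix):
  0 → (10, 'ahfecfggec')
  1 → (3, 'bfdedcfahfecfggec')
  2 → (19, 'c')
  3 → (8, 'cfahfecfggec')
  4 → (14, 'cfggec')
  5 → (1, 'cgbfdedcfahfecfggec')
  6 → (7, 'dcfahfecfggec')
  7 → (5, 'dedcfahfecfggec')
  8 → (18, 'ec')
  9 → (13, 'ecfggec')
  10 → (6, 'edcfahfecfggec')
  11 → (9, 'fahfecfggec')
  12 → (0, 'fcgbfdedcfahfecfggec')
  13 → (4, 'fdedcfahfecfggec')
  14 → (12, 'fecfggec')
  15 → (15, 'fggec')
  16 → (2, 'gbfdedcfahfecfggec')
  17 → (17, 'gec')
  18 → (16, 'ggec')
  19 → (11, 'hfecfggec')

SA = [10, 3, 19, 8, 14, 1, 7, 5, 18, 13, 6, 9, 0, 4, 12, 15, 2, 17, 16, 11]
[i] adj suffixes → lcp
  [1] 10/3 → 0 ('')
  [2] 3/19 → 0 ('')
  [3] 19/8 → 1 ('c')
  [4] 8/14 → 2 ('cf')
  [5] 14/1 → 1 ('c')
  [6] 1/7 → 0 ('')
  [7] 7/5 → 1 ('d')
  [8] 5/18 → 0 ('')
  [9] 18/13 → 2 ('ec')
  [10] 13/6 → 1 ('e')
  [11] 6/9 → 0 ('')
  [12] 9/0 → 1 ('f')
  [13] 0/4 → 1 ('f')
  [14] 4/12 → 1 ('f')
  [15] 12/15 → 1 ('f')
  [16] 15/2 → 0 ('')
  [17] 2/17 → 1 ('g')
  [18] 17/16 → 1 ('g')
  [19] 16/11 → 0 ('')

n(n+1)/2 = 20·21/2 = 210
Σ LCP = 0 + 0 + 0 + 1 + 2 + 1 + 0 + 1 + 0 + 2 + 1 + 0 + 1 + 1 + 1 + 1 + 0 + 1 + 1 + 0 = 14
distinct = 210 − 14 = 196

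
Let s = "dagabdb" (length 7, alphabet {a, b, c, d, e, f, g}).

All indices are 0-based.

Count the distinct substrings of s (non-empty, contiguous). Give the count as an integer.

25

rank | idx | suffix
   0 |   3 | abdb
   1 |   1 | agabdb
   2 |   6 | b
   3 |   4 | bdb
   4 |   0 | dagabdb
   5 |   5 | db
   6 |   2 | gabdb

SA = [3, 1, 6, 4, 0, 5, 2]
rank  pair      lcp
   1  s[3:],s[1:]  1  'a'
   2  s[1:],s[6:]  0  ''
   3  s[6:],s[4:]  1  'b'
   4  s[4:],s[0:]  0  ''
   5  s[0:],s[5:]  1  'd'
   6  s[5:],s[2:]  0  ''

n(n+1)/2 = 7·8/2 = 28
Σ LCP = 0 + 1 + 0 + 1 + 0 + 1 + 0 = 3
distinct = 28 − 3 = 25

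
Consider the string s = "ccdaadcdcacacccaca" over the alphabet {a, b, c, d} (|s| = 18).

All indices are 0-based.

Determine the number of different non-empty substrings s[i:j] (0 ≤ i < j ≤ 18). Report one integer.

143

rank→(start, suffix):
  0 → (17, 'a')
  1 → (3, 'aadcdcacacccaca')
  2 → (15, 'aca')
  3 → (9, 'acacccaca')
  4 → (11, 'acccaca')
  5 → (4, 'adcdcacacccaca')
  6 → (16, 'ca')
  7 → (14, 'caca')
  8 → (8, 'cacacccaca')
  9 → (10, 'cacccaca')
  10 → (13, 'ccaca')
  11 → (12, 'cccaca')
  12 → (0, 'ccdaadcdcacacccaca')
  13 → (1, 'cdaadcdcacacccaca')
  14 → (6, 'cdcacacccaca')
  15 → (2, 'daadcdcacacccaca')
  16 → (7, 'dcacacccaca')
  17 → (5, 'dcdcacacccaca')

SA = [17, 3, 15, 9, 11, 4, 16, 14, 8, 10, 13, 12, 0, 1, 6, 2, 7, 5]
[i] adj suffixes → lcp
  [1] 17/3 → 1 ('a')
  [2] 3/15 → 1 ('a')
  [3] 15/9 → 3 ('aca')
  [4] 9/11 → 2 ('ac')
  [5] 11/4 → 1 ('a')
  [6] 4/16 → 0 ('')
  [7] 16/14 → 2 ('ca')
  [8] 14/8 → 4 ('caca')
  [9] 8/10 → 3 ('cac')
  [10] 10/13 → 1 ('c')
  [11] 13/12 → 2 ('cc')
  [12] 12/0 → 2 ('cc')
  [13] 0/1 → 1 ('c')
  [14] 1/6 → 2 ('cd')
  [15] 6/2 → 0 ('')
  [16] 2/7 → 1 ('d')
  [17] 7/5 → 2 ('dc')

n(n+1)/2 = 18·19/2 = 171
Σ LCP = 0 + 1 + 1 + 3 + 2 + 1 + 0 + 2 + 4 + 3 + 1 + 2 + 2 + 1 + 2 + 0 + 1 + 2 = 28
distinct = 171 − 28 = 143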